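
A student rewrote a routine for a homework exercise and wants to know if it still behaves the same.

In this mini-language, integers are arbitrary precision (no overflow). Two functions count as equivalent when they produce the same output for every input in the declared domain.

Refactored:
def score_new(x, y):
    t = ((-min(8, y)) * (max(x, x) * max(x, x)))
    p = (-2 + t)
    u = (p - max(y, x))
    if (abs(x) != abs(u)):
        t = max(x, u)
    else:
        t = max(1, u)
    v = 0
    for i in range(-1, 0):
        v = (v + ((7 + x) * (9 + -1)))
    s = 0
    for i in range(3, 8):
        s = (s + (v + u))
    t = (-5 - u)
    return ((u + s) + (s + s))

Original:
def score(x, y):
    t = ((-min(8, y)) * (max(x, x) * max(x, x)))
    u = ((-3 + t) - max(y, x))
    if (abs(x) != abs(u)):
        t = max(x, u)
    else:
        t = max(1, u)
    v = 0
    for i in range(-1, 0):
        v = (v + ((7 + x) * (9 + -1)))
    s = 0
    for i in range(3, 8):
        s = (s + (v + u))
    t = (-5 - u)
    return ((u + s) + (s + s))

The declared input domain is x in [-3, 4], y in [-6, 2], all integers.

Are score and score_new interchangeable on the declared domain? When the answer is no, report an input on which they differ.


There is a counterexample at x=-3, y=-6: 1344 on one side, 1360 on the other.
score: t becomes 54; next u becomes 54; next (abs(x) != abs(u)) evaluates to true; next t becomes 54; next v becomes 0; next at i=-1:; next v becomes 32; next s becomes 0; next at i=3:; next s becomes 86; next at i=4:; next s becomes 172; next at i=5:; next s becomes 258; next at i=6:; next s becomes 344; next at i=7:; next s becomes 430; next t becomes -59; next final value 1344
score_new: t becomes 54; next p becomes 52; next u becomes 55; next (abs(x) != abs(u)) evaluates to true; next t becomes 55; next v becomes 0; next at i=-1:; next v becomes 32; next s becomes 0; next at i=3:; next s becomes 87; next at i=4:; next s becomes 174; next at i=5:; next s becomes 261; next at i=6:; next s becomes 348; next at i=7:; next s becomes 435; next t becomes -60; next final value 1360
verdict: not equivalent; witness: x=-3, y=-6


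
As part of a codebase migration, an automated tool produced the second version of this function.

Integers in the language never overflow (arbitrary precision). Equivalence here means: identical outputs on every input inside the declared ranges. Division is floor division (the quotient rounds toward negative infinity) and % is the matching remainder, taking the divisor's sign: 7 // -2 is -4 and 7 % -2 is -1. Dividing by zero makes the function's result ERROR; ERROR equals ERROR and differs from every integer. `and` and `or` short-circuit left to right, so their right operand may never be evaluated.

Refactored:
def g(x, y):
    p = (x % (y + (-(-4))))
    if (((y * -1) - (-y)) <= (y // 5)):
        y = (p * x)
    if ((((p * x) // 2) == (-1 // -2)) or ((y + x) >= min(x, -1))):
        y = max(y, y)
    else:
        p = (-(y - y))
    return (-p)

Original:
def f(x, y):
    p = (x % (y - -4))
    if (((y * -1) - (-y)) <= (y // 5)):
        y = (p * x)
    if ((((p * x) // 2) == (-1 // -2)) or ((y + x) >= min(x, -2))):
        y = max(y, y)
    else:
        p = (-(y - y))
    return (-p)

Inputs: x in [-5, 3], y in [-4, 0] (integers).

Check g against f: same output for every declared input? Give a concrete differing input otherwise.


These are not equivalent — on x=-1, y=-1 the outputs split (-2 vs 0).
f: p = 2; (((y * -1) - (-y)) <= (y // 5)) -> false; ((((p * x) // 2) == (-1 // -2)) or ((y + x) >= min(x, -2))) -> true; y = -1; return -2
g: p = 2; (((y * -1) - (-y)) <= (y // 5)) -> false; ((((p * x) // 2) == (-1 // -2)) or ((y + x) >= min(x, -1))) -> false; p = 0; return 0
verdict: not equivalent; witness: x=-1, y=-1


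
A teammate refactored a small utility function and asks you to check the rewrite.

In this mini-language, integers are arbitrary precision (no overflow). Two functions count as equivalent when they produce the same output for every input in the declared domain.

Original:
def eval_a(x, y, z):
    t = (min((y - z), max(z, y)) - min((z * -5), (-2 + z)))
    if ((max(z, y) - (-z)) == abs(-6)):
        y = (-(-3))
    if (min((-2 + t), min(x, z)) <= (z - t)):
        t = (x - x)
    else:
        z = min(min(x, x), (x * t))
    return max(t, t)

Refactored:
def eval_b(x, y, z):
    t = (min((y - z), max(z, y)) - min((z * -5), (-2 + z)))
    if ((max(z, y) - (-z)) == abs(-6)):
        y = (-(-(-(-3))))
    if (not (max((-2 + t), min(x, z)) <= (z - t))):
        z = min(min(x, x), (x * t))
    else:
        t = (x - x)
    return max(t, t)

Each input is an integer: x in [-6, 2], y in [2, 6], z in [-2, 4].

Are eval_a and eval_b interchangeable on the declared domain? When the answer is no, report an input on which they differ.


At x=-6, y=2, z=-1: eval_a gives 0, eval_b gives 5.
verdict: not equivalent; witness: x=-6, y=2, z=-1


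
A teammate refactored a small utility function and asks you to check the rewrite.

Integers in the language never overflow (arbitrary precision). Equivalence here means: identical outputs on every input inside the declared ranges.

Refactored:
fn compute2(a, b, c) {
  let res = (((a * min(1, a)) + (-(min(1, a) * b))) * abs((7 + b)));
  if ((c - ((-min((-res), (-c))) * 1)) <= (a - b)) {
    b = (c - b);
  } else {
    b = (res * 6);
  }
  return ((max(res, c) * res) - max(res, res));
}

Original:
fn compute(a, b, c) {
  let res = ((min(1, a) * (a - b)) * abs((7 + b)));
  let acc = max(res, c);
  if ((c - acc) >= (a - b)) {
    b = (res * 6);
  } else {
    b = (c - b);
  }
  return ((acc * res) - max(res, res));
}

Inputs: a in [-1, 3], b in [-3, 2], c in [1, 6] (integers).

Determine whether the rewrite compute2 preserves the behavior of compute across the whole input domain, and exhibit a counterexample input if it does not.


Equivalent. Whatever the rewrite altered, no input in the stated domain can expose a difference.
Checked all 180 inputs in the declared domain: the outputs agree on every one.
Tracing a=-1, b=2, c=3: compute: res=27, then acc=27, then ((c - acc) >= (a - b)) is false, then b=1, then returns 702 | compute2: res=27, then ((c - ((-min((-res), (-c))) * 1)) <= (a - b)) is true, then b=1, then returns 702 — matching result 702.
verdict: equivalent


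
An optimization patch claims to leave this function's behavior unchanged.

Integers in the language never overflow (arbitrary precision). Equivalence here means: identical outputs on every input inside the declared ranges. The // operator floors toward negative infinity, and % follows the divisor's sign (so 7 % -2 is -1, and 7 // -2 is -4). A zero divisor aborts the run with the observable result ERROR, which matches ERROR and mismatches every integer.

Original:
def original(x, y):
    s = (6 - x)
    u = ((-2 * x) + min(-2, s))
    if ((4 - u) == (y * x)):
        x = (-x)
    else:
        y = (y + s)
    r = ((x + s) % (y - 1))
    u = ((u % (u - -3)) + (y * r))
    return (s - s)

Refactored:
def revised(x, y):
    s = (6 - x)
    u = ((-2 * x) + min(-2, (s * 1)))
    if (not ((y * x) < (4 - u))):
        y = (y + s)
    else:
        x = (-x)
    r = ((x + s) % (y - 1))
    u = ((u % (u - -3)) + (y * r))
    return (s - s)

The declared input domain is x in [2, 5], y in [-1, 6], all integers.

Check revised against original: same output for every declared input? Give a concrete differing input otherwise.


There is a counterexample at x=2, y=1: 0 on one side, ERROR on the other.
original: s becomes 4; next u becomes -6; next ((4 - u) == (y * x)) evaluates to false; next y becomes 5; next r becomes 2; next u becomes 10; next final value 0
revised: s becomes 4; next u becomes -6; next (not ((y * x) < (4 - u))) evaluates to false; next x becomes -2; next hits division by zero so the output is ERROR
verdict: not equivalent; witness: x=2, y=1


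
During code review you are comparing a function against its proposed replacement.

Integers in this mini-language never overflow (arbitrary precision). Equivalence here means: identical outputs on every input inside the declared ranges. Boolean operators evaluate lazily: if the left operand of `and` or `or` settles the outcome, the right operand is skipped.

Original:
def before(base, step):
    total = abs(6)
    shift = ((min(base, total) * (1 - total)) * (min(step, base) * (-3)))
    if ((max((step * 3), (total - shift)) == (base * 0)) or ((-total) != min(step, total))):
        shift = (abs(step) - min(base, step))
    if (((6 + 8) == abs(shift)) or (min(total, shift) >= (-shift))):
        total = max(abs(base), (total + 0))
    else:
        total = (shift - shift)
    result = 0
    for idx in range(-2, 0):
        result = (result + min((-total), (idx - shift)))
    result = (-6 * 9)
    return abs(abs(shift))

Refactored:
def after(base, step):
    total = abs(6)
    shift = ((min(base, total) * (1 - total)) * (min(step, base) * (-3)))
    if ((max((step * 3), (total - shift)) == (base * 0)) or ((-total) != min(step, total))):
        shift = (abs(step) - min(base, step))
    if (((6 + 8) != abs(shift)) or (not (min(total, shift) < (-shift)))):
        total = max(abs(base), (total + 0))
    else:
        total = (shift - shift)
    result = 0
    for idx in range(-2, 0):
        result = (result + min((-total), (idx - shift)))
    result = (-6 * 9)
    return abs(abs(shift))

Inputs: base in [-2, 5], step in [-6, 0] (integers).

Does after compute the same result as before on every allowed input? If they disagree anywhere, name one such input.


Equivalent. Although `((6 + 8) == abs(shift))` became `((6 + 8) != abs(shift))`, no input in the stated domain can expose it.
Sweeping the whole domain (56 inputs) finds no disagreement.
One worked example (base=-1, step=0) — before: total := 6 | shift := 15 | ((max((step * 3), (total - shift)) == (base * 0)) or ((-total) != min(step, total))): true | shift := 1 | (((6 + 8) == abs(shift)) or (min(total, shift) >= (-shift))): true | total := 6 | result := 0 | iter idx=-2: | result := -6 | iter idx=-1: | result := -12 | result := -54 | result 1; after: total := 6 | shift := 15 | ((max((step * 3), (total - shift)) == (base * 0)) or ((-total) != min(step, total))): true | shift := 1 | (((6 + 8) != abs(shift)) or (not (min(total, shift) < (-shift)))): true | total := 6 | result := 0 | iter idx=-2: | result := -6 | iter idx=-1: | result := -12 | result := -54 | result 1; agreement on 1.
verdict: equivalent


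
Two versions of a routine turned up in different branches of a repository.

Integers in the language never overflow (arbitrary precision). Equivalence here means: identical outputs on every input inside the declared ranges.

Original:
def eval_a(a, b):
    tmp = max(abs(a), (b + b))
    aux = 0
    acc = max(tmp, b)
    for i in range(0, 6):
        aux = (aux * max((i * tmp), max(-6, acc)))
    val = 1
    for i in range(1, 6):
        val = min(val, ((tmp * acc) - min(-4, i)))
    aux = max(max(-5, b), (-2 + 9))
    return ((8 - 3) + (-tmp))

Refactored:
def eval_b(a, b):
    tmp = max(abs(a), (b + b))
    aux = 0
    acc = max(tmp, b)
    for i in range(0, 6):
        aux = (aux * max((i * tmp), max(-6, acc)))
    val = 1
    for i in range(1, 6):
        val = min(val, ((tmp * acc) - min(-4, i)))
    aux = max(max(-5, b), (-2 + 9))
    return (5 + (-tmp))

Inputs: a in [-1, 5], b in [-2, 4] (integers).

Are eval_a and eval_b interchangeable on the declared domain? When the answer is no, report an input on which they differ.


Reading the diff, among the changes: constant usage differs; and arithmetic usage differs.
Spot check at a=2, b=-1 — eval_a: tmp becomes 2; next aux becomes 0; next acc becomes 2; next at i=0:; next aux becomes 0; next at i=1:; next aux becomes 0; next at i=2:; next aux becomes 0; next at i=3:; next aux becomes 0; next at i=4:; next aux becomes 0; next at i=5:; next aux becomes 0; next val becomes 1; next at i=1:; next val becomes 1; next at i=2:; next val becomes 1; next at i=3:; next val becomes 1; next at i=4:; next val becomes 1; next at i=5:; next val becomes 1; next aux becomes 7; next final value 3. eval_b: tmp becomes 2; next aux becomes 0; next acc becomes 2; next at i=0:; next aux becomes 0; next at i=1:; next aux becomes 0; next at i=2:; next aux becomes 0; next at i=3:; next aux becomes 0; next at i=4:; next aux becomes 0; next at i=5:; next aux becomes 0; next val becomes 1; next at i=1:; next val becomes 1; next at i=2:; next val becomes 1; next at i=3:; next val becomes 1; next at i=4:; next val becomes 1; next at i=5:; next val becomes 1; next aux becomes 7; next final value 3. Both give 3.
Checked all 49 inputs in the declared domain: the outputs agree on every one.
verdict: equivalent


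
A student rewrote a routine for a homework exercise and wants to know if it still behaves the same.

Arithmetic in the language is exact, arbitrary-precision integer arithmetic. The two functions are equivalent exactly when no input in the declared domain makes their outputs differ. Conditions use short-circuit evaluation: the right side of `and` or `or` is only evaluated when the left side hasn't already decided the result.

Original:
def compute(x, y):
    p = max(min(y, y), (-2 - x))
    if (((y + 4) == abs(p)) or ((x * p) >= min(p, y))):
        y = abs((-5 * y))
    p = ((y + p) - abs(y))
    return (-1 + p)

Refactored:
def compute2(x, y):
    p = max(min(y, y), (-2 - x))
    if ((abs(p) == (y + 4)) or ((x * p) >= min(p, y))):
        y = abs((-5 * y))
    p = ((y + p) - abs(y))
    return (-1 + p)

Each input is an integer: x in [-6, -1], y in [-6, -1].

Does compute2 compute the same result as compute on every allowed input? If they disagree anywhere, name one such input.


Side by side, the visible changes include: same computation, different form.
Tracing x=-3, y=-6: compute: p := 1 | (((y + 4) == abs(p)) or ((x * p) >= min(p, y))): true | y := 30 | p := 1 | result 0 | compute2: p := 1 | ((abs(p) == (y + 4)) or ((x * p) >= min(p, y))): true | y := 30 | p := 1 | result 0 — matching result 0.
Every one of the 36 inputs gives matching results.
verdict: equivalent


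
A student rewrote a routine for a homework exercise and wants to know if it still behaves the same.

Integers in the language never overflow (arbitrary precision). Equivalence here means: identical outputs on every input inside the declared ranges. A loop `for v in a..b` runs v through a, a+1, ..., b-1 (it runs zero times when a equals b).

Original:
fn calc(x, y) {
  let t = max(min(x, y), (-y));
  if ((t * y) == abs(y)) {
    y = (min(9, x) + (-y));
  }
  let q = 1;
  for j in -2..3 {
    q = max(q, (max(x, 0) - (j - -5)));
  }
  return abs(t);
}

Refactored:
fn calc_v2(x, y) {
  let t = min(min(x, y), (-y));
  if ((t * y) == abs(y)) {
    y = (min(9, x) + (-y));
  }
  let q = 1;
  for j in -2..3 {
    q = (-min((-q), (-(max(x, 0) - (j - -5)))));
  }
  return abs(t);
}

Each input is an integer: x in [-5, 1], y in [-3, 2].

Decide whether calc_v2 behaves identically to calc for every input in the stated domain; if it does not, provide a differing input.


Run the pair on x=-5, y=-3.
calc: t becomes 3; next ((t * y) == abs(y)) evaluates to false; next q becomes 1; next at j=-2:; next q becomes 1; next at j=-1:; next q becomes 1; next at j=0:; next q becomes 1; next at j=1:; next q becomes 1; next at j=2:; next q becomes 1; next final value 3
calc_v2: t becomes -5; next ((t * y) == abs(y)) evaluates to false; next q becomes 1; next at j=-2:; next q becomes 1; next at j=-1:; next q becomes 1; next at j=0:; next q becomes 1; next at j=1:; next q becomes 1; next at j=2:; next q becomes 1; next final value 5
3 against 5: the behavior changed.
verdict: not equivalent; witness: x=-5, y=-3


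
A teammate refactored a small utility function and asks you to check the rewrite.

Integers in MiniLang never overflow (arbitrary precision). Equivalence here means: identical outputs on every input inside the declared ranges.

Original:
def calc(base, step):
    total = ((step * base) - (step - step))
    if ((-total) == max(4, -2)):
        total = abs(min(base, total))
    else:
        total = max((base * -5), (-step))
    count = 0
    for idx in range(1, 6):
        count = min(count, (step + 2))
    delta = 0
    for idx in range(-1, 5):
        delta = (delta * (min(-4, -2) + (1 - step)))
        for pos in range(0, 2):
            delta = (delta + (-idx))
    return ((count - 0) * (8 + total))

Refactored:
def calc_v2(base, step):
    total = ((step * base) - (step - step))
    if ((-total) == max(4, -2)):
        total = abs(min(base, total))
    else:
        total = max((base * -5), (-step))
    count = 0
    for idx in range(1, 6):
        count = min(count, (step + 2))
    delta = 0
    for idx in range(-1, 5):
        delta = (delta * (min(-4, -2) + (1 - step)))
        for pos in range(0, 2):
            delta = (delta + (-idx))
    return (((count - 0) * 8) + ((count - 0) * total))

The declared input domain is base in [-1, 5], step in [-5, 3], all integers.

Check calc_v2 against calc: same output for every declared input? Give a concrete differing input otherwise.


Side by side, the visible changes include: arithmetic usage differs; and constant usage differs.
One worked example (base=2, step=-5) — calc: total becomes -10; next ((-total) == max(4, -2)) evaluates to false; next total becomes 5; next count becomes 0; next at idx=1:; next count becomes -3; next at idx=2:; next count becomes -3; next at idx=3:; next count becomes -3; next at idx=4:; next count becomes -3; next at idx=5:; next count becomes -3; next delta becomes 0; next at idx=-1:; next delta becomes 0; next at pos=0:; next delta becomes 1; next at pos=1:; next delta becomes 2; next at idx=0:; next delta becomes 4; next at pos=0:; next delta becomes 4; next at pos=1:; next delta becomes 4; next at idx=1:; next delta becomes 8; next at pos=0:; next delta becomes 7; next at pos=1:; next delta becomes 6; next at idx=2:; next delta becomes 12; next at pos=0:; next delta becomes 10; next at pos=1:; next delta becomes 8; next at idx=3:; next delta becomes 16; next at pos=0:; next delta becomes 13; next at pos=1:; next delta becomes 10; next at idx=4:; next delta becomes 20; next at pos=0:; next delta becomes 16; next at pos=1:; next delta becomes 12; next final value -39; calc_v2: total becomes -10; next ((-total) == max(4, -2)) evaluates to false; next total becomes 5; next count becomes 0; next at idx=1:; next count becomes -3; next at idx=2:; next count becomes -3; next at idx=3:; next count becomes -3; next at idx=4:; next count becomes -3; next at idx=5:; next count becomes -3; next delta becomes 0; next at idx=-1:; next delta becomes 0; next at pos=0:; next delta becomes 1; next at pos=1:; next delta becomes 2; next at idx=0:; next delta becomes 4; next at pos=0:; next delta becomes 4; next at pos=1:; next delta becomes 4; next at idx=1:; next delta becomes 8; next at pos=0:; next delta becomes 7; next at pos=1:; next delta becomes 6; next at idx=2:; next delta becomes 12; next at pos=0:; next delta becomes 10; next at pos=1:; next delta becomes 8; next at idx=3:; next delta becomes 16; next at pos=0:; next delta becomes 13; next at pos=1:; next delta becomes 10; next at idx=4:; next delta becomes 20; next at pos=0:; next delta becomes 16; next at pos=1:; next delta becomes 12; next final value -39; agreement on -39.
Sweeping the whole domain (63 inputs) finds no disagreement.
verdict: equivalent


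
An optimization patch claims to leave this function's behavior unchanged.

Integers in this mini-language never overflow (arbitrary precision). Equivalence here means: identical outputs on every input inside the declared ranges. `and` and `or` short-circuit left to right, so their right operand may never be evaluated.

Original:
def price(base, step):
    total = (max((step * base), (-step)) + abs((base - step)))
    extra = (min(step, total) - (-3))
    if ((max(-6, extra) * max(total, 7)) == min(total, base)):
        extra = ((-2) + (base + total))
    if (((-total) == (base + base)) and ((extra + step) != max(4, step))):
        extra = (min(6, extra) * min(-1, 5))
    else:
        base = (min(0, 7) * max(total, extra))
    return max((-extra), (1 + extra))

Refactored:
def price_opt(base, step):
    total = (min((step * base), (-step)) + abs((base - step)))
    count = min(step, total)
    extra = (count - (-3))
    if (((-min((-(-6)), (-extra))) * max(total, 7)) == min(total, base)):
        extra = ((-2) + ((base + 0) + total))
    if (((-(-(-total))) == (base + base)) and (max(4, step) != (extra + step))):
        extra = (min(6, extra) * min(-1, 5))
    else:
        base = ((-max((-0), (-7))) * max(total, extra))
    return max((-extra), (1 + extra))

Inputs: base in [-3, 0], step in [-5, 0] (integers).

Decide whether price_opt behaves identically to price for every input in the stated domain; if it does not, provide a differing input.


Evaluate both at base=-2, step=-2.
price: total becomes 4; next extra becomes 1; next ((max(-6, extra) * max(total, 7)) == min(total, base)) evaluates to false; next (((-total) == (base + base)) and ((extra + step) != max(4, step))) evaluates to true; next extra becomes -1; next final value 1
price_opt: total becomes 2; next count becomes -2; next extra becomes 1; next (((-min((-(-6)), (-extra))) * max(total, 7)) == min(total, base)) evaluates to false; next (((-(-(-total))) == (base + base)) and (max(4, step) != (extra + step))) evaluates to false; next base becomes 0; next final value 2
1 vs 2 — the two versions disagree here.
verdict: not equivalent; witness: base=-2, step=-2


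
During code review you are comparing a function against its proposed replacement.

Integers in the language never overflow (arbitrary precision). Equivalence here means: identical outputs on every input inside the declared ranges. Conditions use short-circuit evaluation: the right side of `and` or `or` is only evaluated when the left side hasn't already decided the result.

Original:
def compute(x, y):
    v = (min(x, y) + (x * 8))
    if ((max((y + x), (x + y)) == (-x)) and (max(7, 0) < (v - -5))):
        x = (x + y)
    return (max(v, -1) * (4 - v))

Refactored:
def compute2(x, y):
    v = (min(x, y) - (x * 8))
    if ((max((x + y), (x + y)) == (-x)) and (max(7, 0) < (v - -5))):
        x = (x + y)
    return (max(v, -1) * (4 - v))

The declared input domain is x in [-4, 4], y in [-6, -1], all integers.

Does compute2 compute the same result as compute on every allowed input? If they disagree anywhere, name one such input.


These are not equivalent — on x=-4, y=-6 the outputs split (-42 vs -572).
compute: v := -38 | ((max((y + x), (x + y)) == (-x)) and (max(7, 0) < (v - -5))): false | result -42
compute2: v := 26 | ((max((x + y), (x + y)) == (-x)) and (max(7, 0) < (v - -5))): false | result -572
verdict: not equivalent; witness: x=-4, y=-6


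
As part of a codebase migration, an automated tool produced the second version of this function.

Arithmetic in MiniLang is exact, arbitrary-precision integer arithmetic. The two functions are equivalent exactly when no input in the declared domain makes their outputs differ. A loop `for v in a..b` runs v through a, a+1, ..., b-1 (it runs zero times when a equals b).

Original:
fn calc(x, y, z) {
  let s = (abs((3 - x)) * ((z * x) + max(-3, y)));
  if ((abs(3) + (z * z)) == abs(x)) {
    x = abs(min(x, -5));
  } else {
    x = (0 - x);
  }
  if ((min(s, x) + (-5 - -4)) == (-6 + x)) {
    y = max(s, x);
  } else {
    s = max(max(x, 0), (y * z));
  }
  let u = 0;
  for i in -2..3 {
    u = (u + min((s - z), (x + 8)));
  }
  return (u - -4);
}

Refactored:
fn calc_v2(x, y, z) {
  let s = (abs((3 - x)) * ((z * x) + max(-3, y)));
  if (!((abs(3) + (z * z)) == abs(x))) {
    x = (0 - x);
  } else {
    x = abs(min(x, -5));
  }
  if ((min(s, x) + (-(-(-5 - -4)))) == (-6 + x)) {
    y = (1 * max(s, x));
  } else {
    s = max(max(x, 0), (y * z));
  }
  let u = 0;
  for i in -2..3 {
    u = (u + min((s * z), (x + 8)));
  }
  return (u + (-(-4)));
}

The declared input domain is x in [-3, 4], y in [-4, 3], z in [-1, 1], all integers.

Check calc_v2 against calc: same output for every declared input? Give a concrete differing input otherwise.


On input x=-3, y=-4, z=-1, calc returns 29 while calc_v2 returns -16.
verdict: not equivalent; witness: x=-3, y=-4, z=-1


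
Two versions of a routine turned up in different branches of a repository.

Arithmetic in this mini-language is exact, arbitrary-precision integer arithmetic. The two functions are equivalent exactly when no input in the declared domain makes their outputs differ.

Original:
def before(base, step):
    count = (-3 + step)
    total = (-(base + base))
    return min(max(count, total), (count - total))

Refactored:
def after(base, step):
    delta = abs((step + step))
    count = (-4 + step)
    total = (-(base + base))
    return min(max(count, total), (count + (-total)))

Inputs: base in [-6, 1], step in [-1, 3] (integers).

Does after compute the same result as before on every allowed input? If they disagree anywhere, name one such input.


Run the pair on base=-6, step=-1.
before: count becomes -4; next total becomes 12; next final value -16
after: delta becomes 2; next count becomes -5; next total becomes 12; next final value -17
-16 against -17: the behavior changed.
verdict: not equivalent; witness: base=-6, step=-1


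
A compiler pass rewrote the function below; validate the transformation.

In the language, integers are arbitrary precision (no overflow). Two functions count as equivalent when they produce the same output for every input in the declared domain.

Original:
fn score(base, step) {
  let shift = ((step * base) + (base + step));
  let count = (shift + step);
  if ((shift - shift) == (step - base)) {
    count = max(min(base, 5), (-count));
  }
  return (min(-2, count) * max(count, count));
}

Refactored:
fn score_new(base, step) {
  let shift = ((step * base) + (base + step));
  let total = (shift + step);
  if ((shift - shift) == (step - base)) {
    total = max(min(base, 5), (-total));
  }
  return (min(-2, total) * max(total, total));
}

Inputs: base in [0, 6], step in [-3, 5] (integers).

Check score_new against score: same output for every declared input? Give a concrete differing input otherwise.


Equivalent — the differences include local variable names differ, yet no declared input distinguishes the two.
One worked example (base=6, step=-1) — score: shift=-1, then count=-2, then ((shift - shift) == (step - base)) is false, then returns 4; score_new: shift=-1, then total=-2, then ((shift - shift) == (step - base)) is false, then returns 4; agreement on 4.
An exhaustive pass over the 63 declared inputs shows identical outputs.
verdict: equivalent


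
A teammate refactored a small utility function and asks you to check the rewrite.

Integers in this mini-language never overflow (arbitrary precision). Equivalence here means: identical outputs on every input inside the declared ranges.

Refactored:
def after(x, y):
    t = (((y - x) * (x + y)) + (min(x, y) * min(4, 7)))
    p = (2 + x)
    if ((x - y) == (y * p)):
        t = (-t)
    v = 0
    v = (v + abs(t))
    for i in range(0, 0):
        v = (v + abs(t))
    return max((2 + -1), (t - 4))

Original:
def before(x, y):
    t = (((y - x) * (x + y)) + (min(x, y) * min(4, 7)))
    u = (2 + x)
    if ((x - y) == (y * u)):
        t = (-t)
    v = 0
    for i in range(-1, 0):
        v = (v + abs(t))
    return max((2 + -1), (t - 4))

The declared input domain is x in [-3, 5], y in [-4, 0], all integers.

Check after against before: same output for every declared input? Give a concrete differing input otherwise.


Although arithmetic usage differs; and loop structure differs; and min/max/abs usage differs; and local variable names differ; and statement counts differ, 45/45 inputs agree.
verdict: equivalent


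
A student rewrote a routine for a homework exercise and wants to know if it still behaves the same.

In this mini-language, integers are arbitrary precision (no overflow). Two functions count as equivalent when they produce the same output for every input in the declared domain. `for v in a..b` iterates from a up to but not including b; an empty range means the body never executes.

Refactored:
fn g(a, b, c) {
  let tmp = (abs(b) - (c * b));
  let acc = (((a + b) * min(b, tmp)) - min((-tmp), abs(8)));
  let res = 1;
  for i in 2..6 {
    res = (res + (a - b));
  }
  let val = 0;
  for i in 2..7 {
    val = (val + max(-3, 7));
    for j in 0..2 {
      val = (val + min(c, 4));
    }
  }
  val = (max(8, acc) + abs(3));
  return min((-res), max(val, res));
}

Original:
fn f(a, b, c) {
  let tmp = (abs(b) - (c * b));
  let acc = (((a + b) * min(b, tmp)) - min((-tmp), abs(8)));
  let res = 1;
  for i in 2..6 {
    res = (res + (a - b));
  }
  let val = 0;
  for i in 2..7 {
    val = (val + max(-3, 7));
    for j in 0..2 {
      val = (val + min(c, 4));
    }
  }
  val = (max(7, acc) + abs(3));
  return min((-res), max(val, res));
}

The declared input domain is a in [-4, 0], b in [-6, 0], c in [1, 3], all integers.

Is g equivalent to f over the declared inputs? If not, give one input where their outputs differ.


Not equivalent: a=-4, b=-1, c=1 separates them (10 vs 11).
f: tmp=2, then acc=7, then res=1, then (i=2), then res=-2, then (i=3), then res=-5, then (i=4), then res=-8, then (i=5), then res=-11, then val=0, then (i=2), then val=7, then (j=0), then val=8, then (j=1), then val=9, then (i=3), then val=16, then (j=0), then val=17, then (j=1), then val=18, then (i=4), then val=25, then (j=0), then val=26, then (j=1), then val=27, then (i=5), then val=34, then (j=0), then val=35, then (j=1), then val=36, then (i=6), then val=43, then (j=0), then val=44, then (j=1), then val=45, then val=10, then returns 10
g: tmp=2, then acc=7, then res=1, then (i=2), then res=-2, then (i=3), then res=-5, then (i=4), then res=-8, then (i=5), then res=-11, then val=0, then (i=2), then val=7, then (j=0), then val=8, then (j=1), then val=9, then (i=3), then val=16, then (j=0), then val=17, then (j=1), then val=18, then (i=4), then val=25, then (j=0), then val=26, then (j=1), then val=27, then (i=5), then val=34, then (j=0), then val=35, then (j=1), then val=36, then (i=6), then val=43, then (j=0), then val=44, then (j=1), then val=45, then val=11, then returns 11
verdict: not equivalent; witness: a=-4, b=-1, c=1


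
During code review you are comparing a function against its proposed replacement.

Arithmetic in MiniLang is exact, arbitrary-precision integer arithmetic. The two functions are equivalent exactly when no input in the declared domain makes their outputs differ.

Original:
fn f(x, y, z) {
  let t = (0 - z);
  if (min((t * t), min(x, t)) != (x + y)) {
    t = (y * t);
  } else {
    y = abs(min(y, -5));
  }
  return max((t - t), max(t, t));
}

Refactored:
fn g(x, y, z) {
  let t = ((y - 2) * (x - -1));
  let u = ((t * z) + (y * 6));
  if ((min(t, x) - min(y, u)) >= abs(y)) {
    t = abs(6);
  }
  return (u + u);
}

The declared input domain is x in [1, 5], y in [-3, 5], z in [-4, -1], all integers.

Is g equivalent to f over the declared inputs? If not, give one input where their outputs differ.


Input x=1, y=-3, z=-4: 0 from f versus 44 from g.
verdict: not equivalent; witness: x=1, y=-3, z=-4


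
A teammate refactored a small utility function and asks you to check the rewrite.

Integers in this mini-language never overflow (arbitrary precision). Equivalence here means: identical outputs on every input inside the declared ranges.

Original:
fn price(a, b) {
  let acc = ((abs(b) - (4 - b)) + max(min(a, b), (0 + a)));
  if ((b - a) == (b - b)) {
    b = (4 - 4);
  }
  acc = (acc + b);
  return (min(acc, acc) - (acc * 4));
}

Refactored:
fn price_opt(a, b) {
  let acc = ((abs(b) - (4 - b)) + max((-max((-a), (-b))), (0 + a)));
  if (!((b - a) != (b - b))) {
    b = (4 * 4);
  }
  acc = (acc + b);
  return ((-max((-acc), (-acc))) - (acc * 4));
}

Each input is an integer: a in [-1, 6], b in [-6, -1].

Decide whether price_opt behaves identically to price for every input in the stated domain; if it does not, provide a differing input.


There is a counterexample at a=-1, b=-1: 15 on one side, -33 on the other.
price: acc becomes -5; next ((b - a) == (b - b)) evaluates to true; next b becomes 0; next acc becomes -5; next final value 15
price_opt: acc becomes -5; next (!((b - a) != (b - b))) evaluates to true; next b becomes 16; next acc becomes 11; next final value -33
verdict: not equivalent; witness: a=-1, b=-1


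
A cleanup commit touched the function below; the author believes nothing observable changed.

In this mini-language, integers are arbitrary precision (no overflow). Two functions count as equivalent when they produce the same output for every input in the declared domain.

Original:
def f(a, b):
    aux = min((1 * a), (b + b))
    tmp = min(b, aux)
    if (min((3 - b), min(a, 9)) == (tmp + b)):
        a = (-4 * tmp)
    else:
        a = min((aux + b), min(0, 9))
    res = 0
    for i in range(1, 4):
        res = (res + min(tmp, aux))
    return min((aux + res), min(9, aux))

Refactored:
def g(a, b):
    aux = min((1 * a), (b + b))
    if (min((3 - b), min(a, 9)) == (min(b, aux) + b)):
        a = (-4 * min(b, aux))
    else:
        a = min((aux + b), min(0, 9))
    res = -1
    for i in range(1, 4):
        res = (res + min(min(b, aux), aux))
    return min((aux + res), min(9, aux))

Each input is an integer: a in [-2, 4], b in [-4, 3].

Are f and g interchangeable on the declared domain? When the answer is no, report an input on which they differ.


Run the pair on a=-2, b=-4.
f: aux := -8 | tmp := -8 | (min((3 - b), min(a, 9)) == (tmp + b)): false | a := -12 | res := 0 | iter i=1: | res := -8 | iter i=2: | res := -16 | iter i=3: | res := -24 | result -32
g: aux := -8 | (min((3 - b), min(a, 9)) == (min(b, aux) + b)): false | a := -12 | res := -1 | iter i=1: | res := -9 | iter i=2: | res := -17 | iter i=3: | res := -25 | result -33
-32 != -33, so the rewrite changes behavior.
verdict: not equivalent; witness: a=-2, b=-4


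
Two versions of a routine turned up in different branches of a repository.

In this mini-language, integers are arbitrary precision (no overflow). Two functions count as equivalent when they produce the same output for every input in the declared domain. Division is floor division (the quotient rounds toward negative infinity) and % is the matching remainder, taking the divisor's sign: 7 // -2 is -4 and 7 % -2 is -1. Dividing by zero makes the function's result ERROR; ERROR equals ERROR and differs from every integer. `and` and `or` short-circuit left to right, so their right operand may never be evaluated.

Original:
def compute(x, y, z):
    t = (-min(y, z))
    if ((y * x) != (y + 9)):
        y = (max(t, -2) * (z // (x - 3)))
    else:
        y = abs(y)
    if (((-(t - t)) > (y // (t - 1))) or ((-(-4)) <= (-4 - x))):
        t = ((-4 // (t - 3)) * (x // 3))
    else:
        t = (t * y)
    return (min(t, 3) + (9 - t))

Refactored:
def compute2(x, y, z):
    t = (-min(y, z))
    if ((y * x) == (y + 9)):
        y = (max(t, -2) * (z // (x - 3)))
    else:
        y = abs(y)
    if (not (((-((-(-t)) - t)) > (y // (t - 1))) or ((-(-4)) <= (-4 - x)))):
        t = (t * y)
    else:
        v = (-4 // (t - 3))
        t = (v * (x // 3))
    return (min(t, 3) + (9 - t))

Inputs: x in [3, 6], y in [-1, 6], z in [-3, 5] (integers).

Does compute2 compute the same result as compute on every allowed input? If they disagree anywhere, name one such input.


On input x=3, y=-1, z=-3, compute returns ERROR while compute2 returns 9.
verdict: not equivalent; witness: x=3, y=-1, z=-3


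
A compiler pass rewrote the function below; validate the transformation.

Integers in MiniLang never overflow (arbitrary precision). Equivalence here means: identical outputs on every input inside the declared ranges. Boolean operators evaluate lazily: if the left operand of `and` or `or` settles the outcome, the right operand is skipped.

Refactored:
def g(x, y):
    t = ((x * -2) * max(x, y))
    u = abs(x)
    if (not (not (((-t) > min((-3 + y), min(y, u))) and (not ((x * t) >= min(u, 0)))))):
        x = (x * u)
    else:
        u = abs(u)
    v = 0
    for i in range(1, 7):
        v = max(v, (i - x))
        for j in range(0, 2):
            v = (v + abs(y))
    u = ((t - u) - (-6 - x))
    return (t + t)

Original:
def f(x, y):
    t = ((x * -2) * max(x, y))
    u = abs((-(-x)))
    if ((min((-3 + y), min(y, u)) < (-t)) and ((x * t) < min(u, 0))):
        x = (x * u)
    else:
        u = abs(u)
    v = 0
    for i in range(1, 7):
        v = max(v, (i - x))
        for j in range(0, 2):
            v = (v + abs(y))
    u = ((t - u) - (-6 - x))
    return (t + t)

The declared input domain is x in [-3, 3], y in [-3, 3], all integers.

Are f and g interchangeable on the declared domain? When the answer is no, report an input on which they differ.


Behavior is preserved: although boolean connective usage differs, comparison usage differs, the outputs never diverge.
Tracing x=2, y=3: f: t=-12, then u=2, then ((min((-3 + y), min(y, u)) < (-t)) and ((x * t) < min(u, 0))) is true, then x=4, then v=0, then (i=1), then v=0, then (j=0), then v=3, then (j=1), then v=6, then (i=2), then v=6, then (j=0), then v=9, then (j=1), then v=12, then (i=3), then v=12, then (j=0), then v=15, then (j=1), then v=18, then (i=4), then v=18, then (j=0), then v=21, then (j=1), then v=24, then (i=5), then v=24, then (j=0), then v=27, then (j=1), then v=30, then (i=6), then v=30, then (j=0), then v=33, then (j=1), then v=36, then u=-4, then returns -24 | g: t=-12, then u=2, then (not (not (((-t) > min((-3 + y), min(y, u))) and (not ((x * t) >= min(u, 0)))))) is true, then x=4, then v=0, then (i=1), then v=0, then (j=0), then v=3, then (j=1), then v=6, then (i=2), then v=6, then (j=0), then v=9, then (j=1), then v=12, then (i=3), then v=12, then (j=0), then v=15, then (j=1), then v=18, then (i=4), then v=18, then (j=0), then v=21, then (j=1), then v=24, then (i=5), then v=24, then (j=0), then v=27, then (j=1), then v=30, then (i=6), then v=30, then (j=0), then v=33, then (j=1), then v=36, then u=-4, then returns -24 — matching result -24.
Sweeping the whole domain (49 inputs) finds no disagreement.
verdict: equivalent


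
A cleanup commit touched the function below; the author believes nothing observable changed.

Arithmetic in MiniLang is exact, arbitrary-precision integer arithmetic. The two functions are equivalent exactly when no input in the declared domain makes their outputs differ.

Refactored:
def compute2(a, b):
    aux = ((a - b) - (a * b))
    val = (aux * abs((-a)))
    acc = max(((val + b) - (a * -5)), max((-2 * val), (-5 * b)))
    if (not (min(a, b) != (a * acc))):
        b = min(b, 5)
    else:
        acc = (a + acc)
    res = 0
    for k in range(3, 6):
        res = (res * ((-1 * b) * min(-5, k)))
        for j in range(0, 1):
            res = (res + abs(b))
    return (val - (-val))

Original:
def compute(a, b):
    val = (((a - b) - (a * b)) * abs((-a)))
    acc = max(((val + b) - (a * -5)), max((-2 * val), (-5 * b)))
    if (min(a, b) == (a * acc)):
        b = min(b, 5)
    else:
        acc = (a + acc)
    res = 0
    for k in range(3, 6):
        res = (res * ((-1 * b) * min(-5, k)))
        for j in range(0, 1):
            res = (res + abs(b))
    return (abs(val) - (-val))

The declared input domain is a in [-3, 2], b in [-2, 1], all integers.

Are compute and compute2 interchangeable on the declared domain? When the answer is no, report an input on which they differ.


These are not equivalent — on a=-3, b=-2 the outputs split (0 vs -42).
compute: val=-21, then acc=42, then (min(a, b) == (a * acc)) is false, then acc=39, then res=0, then (k=3), then res=0, then (j=0), then res=2, then (k=4), then res=-20, then (j=0), then res=-18, then (k=5), then res=180, then (j=0), then res=182, then returns 0
compute2: aux=-7, then val=-21, then acc=42, then (not (min(a, b) != (a * acc))) is false, then acc=39, then res=0, then (k=3), then res=0, then (j=0), then res=2, then (k=4), then res=-20, then (j=0), then res=-18, then (k=5), then res=180, then (j=0), then res=182, then returns -42
verdict: not equivalent; witness: a=-3, b=-2


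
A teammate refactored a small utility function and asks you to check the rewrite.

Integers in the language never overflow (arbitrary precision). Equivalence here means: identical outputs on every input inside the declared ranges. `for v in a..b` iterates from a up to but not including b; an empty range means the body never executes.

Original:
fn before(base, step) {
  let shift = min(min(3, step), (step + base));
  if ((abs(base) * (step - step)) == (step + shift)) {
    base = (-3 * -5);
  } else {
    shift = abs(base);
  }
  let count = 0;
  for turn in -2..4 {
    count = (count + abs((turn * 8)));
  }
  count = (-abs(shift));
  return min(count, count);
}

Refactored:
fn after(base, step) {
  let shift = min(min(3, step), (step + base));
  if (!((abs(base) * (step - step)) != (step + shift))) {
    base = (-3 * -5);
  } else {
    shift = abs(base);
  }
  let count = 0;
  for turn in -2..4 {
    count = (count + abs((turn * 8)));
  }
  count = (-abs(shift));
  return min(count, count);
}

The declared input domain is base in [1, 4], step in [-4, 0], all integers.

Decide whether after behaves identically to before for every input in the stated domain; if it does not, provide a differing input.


Equivalent — the differences include comparison usage differs; boolean connective usage differs, yet no declared input distinguishes the two.
Tracing base=2, step=-1: before: shift becomes -1; next ((abs(base) * (step - step)) == (step + shift)) evaluates to false; next shift becomes 2; next count becomes 0; next at turn=-2:; next count becomes 16; next at turn=-1:; next count becomes 24; next at turn=0:; next count becomes 24; next at turn=1:; next count becomes 32; next at turn=2:; next count becomes 48; next at turn=3:; next count becomes 72; next count becomes -2; next final value -2 | after: shift becomes -1; next (!((abs(base) * (step - step)) != (step + shift))) evaluates to false; next shift becomes 2; next count becomes 0; next at turn=-2:; next count becomes 16; next at turn=-1:; next count becomes 24; next at turn=0:; next count becomes 24; next at turn=1:; next count becomes 32; next at turn=2:; next count becomes 48; next at turn=3:; next count becomes 72; next count becomes -2; next final value -2 — matching result -2.
Across all 20 domain points the two functions coincide.
verdict: equivalent
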